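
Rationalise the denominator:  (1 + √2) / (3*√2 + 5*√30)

Multiply numerator and denominator by -5*√30 + 3*√2.
Denominator becomes -732; numerator becomes -10*√15 - 5*√30 + 3*√2 + 6.

(-6 - 3*√2 + 5*√30 + 10*√15)/732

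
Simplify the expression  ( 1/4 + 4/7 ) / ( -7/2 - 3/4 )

-23/119

Numerator: 1/4 + 4/7 = 23/28
Denominator: -7/2 - 3/4 = -17/4
Divide: (23/28) · (-4/17) = -23/119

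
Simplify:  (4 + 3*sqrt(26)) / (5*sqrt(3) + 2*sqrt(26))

(-15*sqrt(78) - 20*sqrt(3) + 8*sqrt(26) + 156)/29

Multiply numerator and denominator by -5*sqrt(3) + 2*sqrt(26).
Denominator becomes 29; numerator becomes -15*sqrt(78) - 20*sqrt(3) + 8*sqrt(26) + 156.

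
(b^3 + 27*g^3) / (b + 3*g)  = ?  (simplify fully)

b^2 - 3*b*g + 9*g^2

Apply the sum-of-cubes factorisation and cancel (b + 3*g).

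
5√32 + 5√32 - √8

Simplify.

38*√2

5√32 = 20*√2; 5√32 = 20*√2; √8 = 2*√2
Combine: (20 + 20 - 2)·√2 = 38*√2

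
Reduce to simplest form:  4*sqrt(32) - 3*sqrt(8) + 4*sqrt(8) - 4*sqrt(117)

-12*sqrt(13) + 18*sqrt(2)

4*sqrt(32) = 16*sqrt(2); 3*sqrt(8) = 6*sqrt(2); 4*sqrt(8) = 8*sqrt(2); 4*sqrt(117) = 12*sqrt(13)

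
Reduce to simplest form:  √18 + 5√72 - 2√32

√18 = 3*√2; 5√72 = 30*√2; 2√32 = 8*√2
Combine: (3 + 30 - 8)·√2 = 25*√2

25*√2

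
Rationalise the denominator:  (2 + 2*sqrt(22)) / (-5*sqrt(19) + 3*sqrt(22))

(-10*sqrt(418) - 132 - 10*sqrt(19) - 6*sqrt(22))/277

Multiply numerator and denominator by 3*sqrt(22) + 5*sqrt(19).
Denominator becomes -277; numerator becomes 6*sqrt(22) + 10*sqrt(19) + 132 + 10*sqrt(418).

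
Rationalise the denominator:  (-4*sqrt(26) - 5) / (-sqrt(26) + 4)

(21*sqrt(26) + 124)/10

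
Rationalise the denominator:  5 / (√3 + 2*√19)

Multiply numerator and denominator by -2*√19 + √3.
Denominator becomes -73; numerator becomes -10*√19 + 5*√3.

(-5*√3 + 10*√19)/73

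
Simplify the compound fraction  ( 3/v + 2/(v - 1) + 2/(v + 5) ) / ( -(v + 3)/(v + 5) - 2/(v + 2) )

(-7*v³ - 34*v² - 25*v + 30)/(v⁴ + 6*v³ + 9*v² - 16*v)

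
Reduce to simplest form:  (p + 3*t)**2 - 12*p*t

(p - 3*t)**2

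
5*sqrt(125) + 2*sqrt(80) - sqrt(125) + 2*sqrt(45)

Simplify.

5*sqrt(125) = 25*sqrt(5); 2*sqrt(80) = 8*sqrt(5); sqrt(125) = 5*sqrt(5); 2*sqrt(45) = 6*sqrt(5)
Combine: (25 + 8 - 5 + 6)·sqrt(5) = 34*sqrt(5)

34*sqrt(5)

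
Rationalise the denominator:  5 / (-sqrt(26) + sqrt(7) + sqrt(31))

Group as (sqrt(7) + sqrt(31)) - sqrt(26); multiply by (sqrt(7) + sqrt(31)) + sqrt(26), then rationalise the remaining surd.

(-30*sqrt(26) + 5*sqrt(31) + 125*sqrt(7) + 5*sqrt(5642))/362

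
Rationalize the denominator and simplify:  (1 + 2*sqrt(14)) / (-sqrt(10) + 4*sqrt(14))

(sqrt(10) + 4*sqrt(14) + 4*sqrt(35) + 112)/214

Multiply numerator and denominator by sqrt(10) + 4*sqrt(14).
Denominator becomes 214; numerator becomes sqrt(10) + 4*sqrt(14) + 4*sqrt(35) + 112.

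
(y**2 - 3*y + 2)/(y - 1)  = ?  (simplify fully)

Factor: y**2 - 3*y + 2 = (y - 2)*(y - 1)
Cancel the common factor (y - 1).

y - 2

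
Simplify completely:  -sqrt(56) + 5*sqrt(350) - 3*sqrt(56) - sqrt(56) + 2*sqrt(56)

sqrt(56) = 2*sqrt(14); 5*sqrt(350) = 25*sqrt(14); 3*sqrt(56) = 6*sqrt(14); sqrt(56) = 2*sqrt(14); 2*sqrt(56) = 4*sqrt(14)
Combine: (-2 + 25 - 6 - 2 + 4)·sqrt(14) = 19*sqrt(14)

19*sqrt(14)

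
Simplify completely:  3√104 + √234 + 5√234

24*√26

3√104 = 6*√26; √234 = 3*√26; 5√234 = 15*√26
Combine: (6 + 3 + 15)·√26 = 24*√26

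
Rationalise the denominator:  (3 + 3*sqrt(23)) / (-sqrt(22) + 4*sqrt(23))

(3*sqrt(22) + 12*sqrt(23) + 3*sqrt(506) + 276)/346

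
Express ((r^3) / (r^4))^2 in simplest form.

r^(-2)

Inside the bracket: (r^-1)
Raise to the power 2: (r^-2)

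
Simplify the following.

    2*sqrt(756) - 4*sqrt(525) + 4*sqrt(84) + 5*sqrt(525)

25*sqrt(21)

2*sqrt(756) = 12*sqrt(21); 4*sqrt(525) = 20*sqrt(21); 4*sqrt(84) = 8*sqrt(21); 5*sqrt(525) = 25*sqrt(21)
Combine: (12 - 20 + 8 + 25)·sqrt(21) = 25*sqrt(21)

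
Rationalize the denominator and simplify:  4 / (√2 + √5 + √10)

(-80 - 12*√10 + 28*√5 + 52*√2)/31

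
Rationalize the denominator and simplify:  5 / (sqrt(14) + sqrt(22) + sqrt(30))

Group as (sqrt(22) + sqrt(30)) + sqrt(14); multiply by (sqrt(22) + sqrt(30)) - sqrt(14), then rationalise the remaining surd.

(-10*sqrt(2310) + 15*sqrt(30) + 55*sqrt(22) + 95*sqrt(14))/598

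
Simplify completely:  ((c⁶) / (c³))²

Inside the bracket: c³
Raise to the power 2: c⁶

c⁶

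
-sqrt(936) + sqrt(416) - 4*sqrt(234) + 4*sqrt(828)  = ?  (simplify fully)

sqrt(936) = 6*sqrt(26); sqrt(416) = 4*sqrt(26); 4*sqrt(234) = 12*sqrt(26); 4*sqrt(828) = 24*sqrt(23)

-14*sqrt(26) + 24*sqrt(23)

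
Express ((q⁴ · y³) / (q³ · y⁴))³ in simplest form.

q³/y³

Inside the bracket: q¹ · (y^-1)
Raise to the power 3: q³ · (y^-3)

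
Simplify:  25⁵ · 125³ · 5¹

5^20

25⁵ = 5^10; 125³ = 5^9; 5¹ = 5^1
Combine exponents: 5^20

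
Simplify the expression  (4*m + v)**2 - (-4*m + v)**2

16*m*v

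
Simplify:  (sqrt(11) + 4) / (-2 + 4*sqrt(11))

(26 + 9*sqrt(11))/86

Multiply numerator and denominator by -4*sqrt(11) - 2.
Denominator becomes -172; numerator becomes -18*sqrt(11) - 52.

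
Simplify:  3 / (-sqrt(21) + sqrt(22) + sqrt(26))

(-81*sqrt(21) + 51*sqrt(26) + 75*sqrt(22) + 12*sqrt(3003))/1559

Group as (sqrt(22) + sqrt(26)) - sqrt(21); multiply by (sqrt(22) + sqrt(26)) + sqrt(21), then rationalise the remaining surd.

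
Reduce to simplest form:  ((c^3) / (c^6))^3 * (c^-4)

c^(-13)

Inside the bracket: (c^-3)
Raise to the power 3: (c^-9)
Multiply by (c^-4): add exponents.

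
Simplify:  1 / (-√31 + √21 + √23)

Group as (√21 + √23) - √31; multiply by (√21 + √23) + √31, then rationalise the remaining surd.

(-13*√31 + 29*√23 + 33*√21 + 2*√14973)/1763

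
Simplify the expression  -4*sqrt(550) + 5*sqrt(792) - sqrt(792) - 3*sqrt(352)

-8*sqrt(22)

4*sqrt(550) = 20*sqrt(22); 5*sqrt(792) = 30*sqrt(22); sqrt(792) = 6*sqrt(22); 3*sqrt(352) = 12*sqrt(22)
Combine: (-20 + 30 - 6 - 12)·sqrt(22) = -8*sqrt(22)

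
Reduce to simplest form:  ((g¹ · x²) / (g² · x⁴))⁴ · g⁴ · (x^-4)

x^(-12)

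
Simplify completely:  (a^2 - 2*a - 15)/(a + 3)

a - 5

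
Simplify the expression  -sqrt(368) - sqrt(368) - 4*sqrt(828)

-32*sqrt(23)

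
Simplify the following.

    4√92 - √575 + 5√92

4√92 = 8*√23; √575 = 5*√23; 5√92 = 10*√23
Combine: (8 - 5 + 10)·√23 = 13*√23

13*√23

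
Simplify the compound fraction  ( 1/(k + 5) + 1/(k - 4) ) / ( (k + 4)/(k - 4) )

(2*k + 1)/(k² + 9*k + 20)

Numerator: 1/(k + 5) + 1/(k - 4) = (2*k + 1)/(k² + k - 20)
Denominator: (k + 4)/(k - 4) = (k + 4)/(k - 4)
Divide: ((2*k + 1)/(k² + k - 20)) · ((k - 4)/(k + 4)) = (2*k + 1)/(k² + 9*k + 20)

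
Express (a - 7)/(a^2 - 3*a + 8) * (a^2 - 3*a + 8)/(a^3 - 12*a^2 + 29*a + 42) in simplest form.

1/(a^2 - 5*a - 6)

Factor: a^3 - 12*a^2 + 29*a + 42 = (a - 7)*(a - 6)*(a + 1)
Cancel the common factors (a^2 - 3*a + 8), (a - 7).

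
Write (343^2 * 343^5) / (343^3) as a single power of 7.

7^12

343^2 = 7^6; 343^5 = 7^15; 343^3 = 7^9
Combine exponents: 7^12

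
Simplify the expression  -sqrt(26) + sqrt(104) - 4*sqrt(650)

-19*sqrt(26)

sqrt(26) = sqrt(26); sqrt(104) = 2*sqrt(26); 4*sqrt(650) = 20*sqrt(26)
Combine: (-1 + 2 - 20)·sqrt(26) = -19*sqrt(26)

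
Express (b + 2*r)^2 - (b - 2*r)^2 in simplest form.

8*b*r

Binomially expand both and collect terms in b, (2*r).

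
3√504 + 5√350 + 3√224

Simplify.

55*√14

3√504 = 18*√14; 5√350 = 25*√14; 3√224 = 12*√14
Combine: (18 + 25 + 12)·√14 = 55*√14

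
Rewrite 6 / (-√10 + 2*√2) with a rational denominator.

-3*√10 - 6*√2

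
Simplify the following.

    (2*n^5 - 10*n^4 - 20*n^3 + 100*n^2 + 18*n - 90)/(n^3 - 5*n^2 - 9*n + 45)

2*n^2 - 2

Factor: 2*n^5 - 10*n^4 - 20*n^3 + 100*n^2 + 18*n - 90 = 2*(n - 1)*(n - 3)*(n + 1)*(n + 3)*(n - 5);  n^3 - 5*n^2 - 9*n + 45 = (n - 5)*(n + 3)*(n - 3)
Cancel the common factors (n - 3), (n + 3), (n - 5).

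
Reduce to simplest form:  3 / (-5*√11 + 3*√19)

(-15*√11 - 9*√19)/104

Multiply numerator and denominator by 3*√19 + 5*√11.
Denominator becomes -104; numerator becomes 9*√19 + 15*√11.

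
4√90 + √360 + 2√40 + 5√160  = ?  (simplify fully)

4√90 = 12*√10; √360 = 6*√10; 2√40 = 4*√10; 5√160 = 20*√10
Combine: (12 + 6 + 4 + 20)·√10 = 42*√10

42*√10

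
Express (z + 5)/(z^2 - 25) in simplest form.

Factor: z^2 - 25 = (z - 5)*(z + 5)
Cancel the common factor (z + 5).

1/(z - 5)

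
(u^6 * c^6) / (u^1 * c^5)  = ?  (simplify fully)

c*u^5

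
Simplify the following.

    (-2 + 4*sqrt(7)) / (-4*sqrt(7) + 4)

Multiply numerator and denominator by 4 + 4*sqrt(7).
Denominator becomes -96; numerator becomes 8*sqrt(7) + 104.

(-13 - sqrt(7))/12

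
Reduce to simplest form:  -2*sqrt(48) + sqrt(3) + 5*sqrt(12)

3*sqrt(3)

2*sqrt(48) = 8*sqrt(3); sqrt(3) = sqrt(3); 5*sqrt(12) = 10*sqrt(3)
Combine: (-8 + 1 + 10)·sqrt(3) = 3*sqrt(3)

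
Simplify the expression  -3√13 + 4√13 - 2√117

3√13 = 3*√13; 4√13 = 4*√13; 2√117 = 6*√13
Combine: (-3 + 4 - 6)·√13 = -5*√13

-5*√13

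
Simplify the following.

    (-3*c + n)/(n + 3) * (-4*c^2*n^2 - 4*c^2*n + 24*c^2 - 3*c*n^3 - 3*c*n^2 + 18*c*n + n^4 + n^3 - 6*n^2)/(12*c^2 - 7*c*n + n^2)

c*n - 2*c + n^2 - 2*n

Factor: -4*c^2*n^2 - 4*c^2*n + 24*c^2 - 3*c*n^3 - 3*c*n^2 + 18*c*n + n^4 + n^3 - 6*n^2 = (c + n)*(-4*c + n)*(n - 2)*(n + 3);  12*c^2 - 7*c*n + n^2 = (-4*c + n)*(-3*c + n)
Cancel the common factors (-4*c + n), (-3*c + n), (n + 3).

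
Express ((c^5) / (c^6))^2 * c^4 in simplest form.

c^2

Inside the bracket: (c^-1)
Raise to the power 2: (c^-2)
Multiply by c^4: add exponents.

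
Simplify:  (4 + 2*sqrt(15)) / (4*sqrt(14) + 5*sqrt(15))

(-8*sqrt(210) - 16*sqrt(14) + 20*sqrt(15) + 150)/151

Multiply numerator and denominator by -4*sqrt(14) + 5*sqrt(15).
Denominator becomes 151; numerator becomes -8*sqrt(210) - 16*sqrt(14) + 20*sqrt(15) + 150.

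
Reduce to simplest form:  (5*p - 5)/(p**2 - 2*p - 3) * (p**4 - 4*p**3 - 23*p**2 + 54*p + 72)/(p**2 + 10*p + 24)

Factor: 5*p - 5 = 5*(p - 1);  p**2 - 2*p - 3 = (p + 1)*(p - 3);  p**4 - 4*p**3 - 23*p**2 + 54*p + 72 = (p + 4)*(p - 3)*(p - 6)*(p + 1);  p**2 + 10*p + 24 = (p + 6)*(p + 4)
Cancel the common factors (p + 1), (p + 4), (p - 3).

(5*p**2 - 35*p + 30)/(p + 6)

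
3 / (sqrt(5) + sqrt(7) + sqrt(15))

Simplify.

(-30*sqrt(21) - 9*sqrt(15) + 39*sqrt(7) + 51*sqrt(5))/131

Group as (sqrt(5) + sqrt(15)) + sqrt(7); multiply by (sqrt(5) + sqrt(15)) - sqrt(7), then rationalise the remaining surd.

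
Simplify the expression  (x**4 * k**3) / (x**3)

k**3*x

Quotient: x**1 * k**3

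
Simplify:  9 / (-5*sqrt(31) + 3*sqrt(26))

Multiply numerator and denominator by 3*sqrt(26) + 5*sqrt(31).
Denominator becomes -541; numerator becomes 27*sqrt(26) + 45*sqrt(31).

(-45*sqrt(31) - 27*sqrt(26))/541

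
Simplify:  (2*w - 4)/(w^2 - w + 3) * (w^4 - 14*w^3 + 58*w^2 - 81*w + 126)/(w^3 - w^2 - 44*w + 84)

(2*w - 14)/(w + 7)

Factor: 2*w - 4 = 2*(w - 2);  w^4 - 14*w^3 + 58*w^2 - 81*w + 126 = (w^2 - w + 3)*(w - 6)*(w - 7);  w^3 - w^2 - 44*w + 84 = (w + 7)*(w - 6)*(w - 2)
Cancel the common factors (w^2 - w + 3), (w - 2), (w - 6).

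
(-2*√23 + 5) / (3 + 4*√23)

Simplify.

Multiply numerator and denominator by -4*√23 + 3.
Denominator becomes -359; numerator becomes -26*√23 + 199.

(-199 + 26*√23)/359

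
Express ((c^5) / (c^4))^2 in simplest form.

c^2

Inside the bracket: c^1
Raise to the power 2: c^2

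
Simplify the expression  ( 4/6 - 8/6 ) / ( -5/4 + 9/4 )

-2/3

Numerator: 4/6 - 8/6 = -2/3
Denominator: -5/4 + 9/4 = 1
Divide: (-2/3) · (1) = -2/3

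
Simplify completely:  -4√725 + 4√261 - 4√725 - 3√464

-40*√29

4√725 = 20*√29; 4√261 = 12*√29; 4√725 = 20*√29; 3√464 = 12*√29
Combine: (-20 + 12 - 20 - 12)·√29 = -40*√29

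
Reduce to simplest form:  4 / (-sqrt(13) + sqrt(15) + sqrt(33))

(-140*sqrt(13) - 20*sqrt(33) + 124*sqrt(15) + 24*sqrt(715))/755

Group as (sqrt(15) + sqrt(33)) - sqrt(13); multiply by (sqrt(15) + sqrt(33)) + sqrt(13), then rationalise the remaining surd.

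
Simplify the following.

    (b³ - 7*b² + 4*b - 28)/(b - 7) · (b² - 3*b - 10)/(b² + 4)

b² - 3*b - 10

Factor: b³ - 7*b² + 4*b - 28 = (b - 7)·(b² + 4);  b² - 3*b - 10 = (b + 2)·(b - 5)
Cancel the common factors (b² + 4), (b - 7).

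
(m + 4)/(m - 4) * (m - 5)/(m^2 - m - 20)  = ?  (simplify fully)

Factor: m^2 - m - 20 = (m - 5)*(m + 4)
Cancel the common factors (m + 4), (m - 5).

1/(m - 4)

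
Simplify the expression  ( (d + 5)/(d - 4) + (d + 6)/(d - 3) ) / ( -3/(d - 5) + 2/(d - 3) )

(-2*d^3 + 6*d^2 + 59*d - 195)/(d^2 - 3*d - 4)

Numerator: (d + 5)/(d - 4) + (d + 6)/(d - 3) = (2*d^2 + 4*d - 39)/(d^2 - 7*d + 12)
Denominator: -3/(d - 5) + 2/(d - 3) = (-d - 1)/(d^2 - 8*d + 15)
Divide: ((2*d^2 + 4*d - 39)/(d^2 - 7*d + 12)) · ((d^2 - 8*d + 15)/(-d - 1)) = (-2*d^3 + 6*d^2 + 59*d - 195)/(d^2 - 3*d - 4)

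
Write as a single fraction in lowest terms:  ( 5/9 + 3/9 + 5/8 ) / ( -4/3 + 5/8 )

-109/51

Numerator: 5/9 + 3/9 + 5/8 = 109/72
Denominator: -4/3 + 5/8 = -17/24
Divide: (109/72) · (-24/17) = -109/51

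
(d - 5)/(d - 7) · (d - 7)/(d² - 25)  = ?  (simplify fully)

Factor: d² - 25 = (d - 5)·(d + 5)
Cancel the common factors (d - 5), (d - 7).

1/(d + 5)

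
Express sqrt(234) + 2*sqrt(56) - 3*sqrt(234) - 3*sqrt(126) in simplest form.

-6*sqrt(26) - 5*sqrt(14)

sqrt(234) = 3*sqrt(26); 2*sqrt(56) = 4*sqrt(14); 3*sqrt(234) = 9*sqrt(26); 3*sqrt(126) = 9*sqrt(14)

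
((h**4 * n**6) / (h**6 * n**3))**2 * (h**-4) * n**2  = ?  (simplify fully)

n**8/h**8

Inside the bracket: (h**-2) * n**3
Raise to the power 2: (h**-4) * n**6
Multiply by (h**-4) * n**2: add exponents.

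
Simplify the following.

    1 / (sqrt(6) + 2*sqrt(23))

(-sqrt(6) + 2*sqrt(23))/86

Multiply numerator and denominator by -sqrt(6) + 2*sqrt(23).
Denominator becomes 86; numerator becomes -sqrt(6) + 2*sqrt(23).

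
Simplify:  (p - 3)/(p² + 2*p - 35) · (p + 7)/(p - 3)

Factor: p² + 2*p - 35 = (p + 7)·(p - 5)
Cancel the common factors (p + 7), (p - 3).

1/(p - 5)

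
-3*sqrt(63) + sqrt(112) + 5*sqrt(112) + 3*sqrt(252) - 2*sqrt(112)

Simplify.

3*sqrt(63) = 9*sqrt(7); sqrt(112) = 4*sqrt(7); 5*sqrt(112) = 20*sqrt(7); 3*sqrt(252) = 18*sqrt(7); 2*sqrt(112) = 8*sqrt(7)
Combine: (-9 + 4 + 20 + 18 - 8)·sqrt(7) = 25*sqrt(7)

25*sqrt(7)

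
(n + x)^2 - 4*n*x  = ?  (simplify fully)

Expand the square and combine the 4*n*x term.

(n - x)^2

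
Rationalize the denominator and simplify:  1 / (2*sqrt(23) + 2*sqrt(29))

Multiply numerator and denominator by -2*sqrt(23) + 2*sqrt(29).
Denominator becomes 24; numerator becomes -2*sqrt(23) + 2*sqrt(29).

(-sqrt(23) + sqrt(29))/12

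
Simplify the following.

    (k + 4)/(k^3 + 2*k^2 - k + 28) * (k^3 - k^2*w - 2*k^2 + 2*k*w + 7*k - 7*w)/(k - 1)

Factor: k^3 + 2*k^2 - k + 28 = (k + 4)*(k^2 - 2*k + 7);  k^3 - k^2*w - 2*k^2 + 2*k*w + 7*k - 7*w = (k - w)*(k^2 - 2*k + 7)
Cancel the common factors (k^2 - 2*k + 7), (k + 4).

(k - w)/(k - 1)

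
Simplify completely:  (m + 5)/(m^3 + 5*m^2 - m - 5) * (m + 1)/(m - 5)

1/(m^2 - 6*m + 5)

Factor: m^3 + 5*m^2 - m - 5 = (m + 5)*(m - 1)*(m + 1)
Cancel the common factors (m + 1), (m + 5).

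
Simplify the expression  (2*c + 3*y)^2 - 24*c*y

(2*c - 3*y)^2

Expand the square and combine the 24*c*y term.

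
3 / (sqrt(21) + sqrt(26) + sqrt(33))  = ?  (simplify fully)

(-9*sqrt(2002) + 21*sqrt(33) + 42*sqrt(26) + 57*sqrt(21))/994

Group as (sqrt(21) + sqrt(26)) + sqrt(33); multiply by (sqrt(21) + sqrt(26)) - sqrt(33), then rationalise the remaining surd.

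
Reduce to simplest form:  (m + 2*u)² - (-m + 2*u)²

8*m*u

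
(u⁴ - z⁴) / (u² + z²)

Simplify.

Difference of fourth powers: factor out (u² + z²).

u² - z²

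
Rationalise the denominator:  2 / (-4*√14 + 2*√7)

Multiply numerator and denominator by 2*√7 + 4*√14.
Denominator becomes -196; numerator becomes 4*√7 + 8*√14.

(-2*√14 - √7)/49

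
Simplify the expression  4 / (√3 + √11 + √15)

(-24*√55 - 4*√15 + 28*√11 + 92*√3)/131

Group as (√3 + √11) + √15; multiply by (√3 + √11) - √15, then rationalise the remaining surd.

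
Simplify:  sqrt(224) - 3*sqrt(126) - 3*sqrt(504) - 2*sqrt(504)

-35*sqrt(14)

sqrt(224) = 4*sqrt(14); 3*sqrt(126) = 9*sqrt(14); 3*sqrt(504) = 18*sqrt(14); 2*sqrt(504) = 12*sqrt(14)
Combine: (4 - 9 - 18 - 12)·sqrt(14) = -35*sqrt(14)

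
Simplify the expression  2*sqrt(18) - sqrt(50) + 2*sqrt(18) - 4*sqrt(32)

2*sqrt(18) = 6*sqrt(2); sqrt(50) = 5*sqrt(2); 2*sqrt(18) = 6*sqrt(2); 4*sqrt(32) = 16*sqrt(2)
Combine: (6 - 5 + 6 - 16)·sqrt(2) = -9*sqrt(2)

-9*sqrt(2)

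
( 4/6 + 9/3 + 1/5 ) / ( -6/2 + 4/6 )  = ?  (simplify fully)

-58/35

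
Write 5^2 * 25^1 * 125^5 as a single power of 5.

5^2 = 5^2; 25^1 = 5^2; 125^5 = 5^15
Combine exponents: 5^19

5^19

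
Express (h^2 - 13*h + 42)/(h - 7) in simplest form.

h - 6

Factor: h^2 - 13*h + 42 = (h - 7)*(h - 6)
Cancel the common factor (h - 7).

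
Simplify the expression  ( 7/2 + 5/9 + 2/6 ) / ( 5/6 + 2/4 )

Numerator: 7/2 + 5/9 + 2/6 = 79/18
Denominator: 5/6 + 2/4 = 4/3
Divide: (79/18) · (3/4) = 79/24

79/24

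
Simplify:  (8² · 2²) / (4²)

2^4

8² = 2^6; 2² = 2^2; 4² = 2^4
Combine exponents: 2^4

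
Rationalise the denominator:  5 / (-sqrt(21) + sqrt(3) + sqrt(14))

(10*sqrt(21) + 25*sqrt(14) + 80*sqrt(3) + 105*sqrt(2))/76

Group as (sqrt(3) + sqrt(14)) - sqrt(21); multiply by (sqrt(3) + sqrt(14)) + sqrt(21), then rationalise the remaining surd.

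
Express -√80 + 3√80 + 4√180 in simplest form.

√80 = 4*√5; 3√80 = 12*√5; 4√180 = 24*√5
Combine: (-4 + 12 + 24)·√5 = 32*√5

32*√5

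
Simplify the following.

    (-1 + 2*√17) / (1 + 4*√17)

Multiply numerator and denominator by -4*√17 + 1.
Denominator becomes -271; numerator becomes -137 + 6*√17.

(-6*√17 + 137)/271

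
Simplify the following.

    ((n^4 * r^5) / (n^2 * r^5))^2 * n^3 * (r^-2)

Inside the bracket: n^2
Raise to the power 2: n^4
Multiply by n^3 * (r^-2): add exponents.

n^7/r^2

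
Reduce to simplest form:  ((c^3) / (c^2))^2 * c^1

Inside the bracket: c^1
Raise to the power 2: c^2
Multiply by c^1: add exponents.

c^3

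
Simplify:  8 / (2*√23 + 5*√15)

(-16*√23 + 40*√15)/283

Multiply numerator and denominator by -2*√23 + 5*√15.
Denominator becomes 283; numerator becomes -16*√23 + 40*√15.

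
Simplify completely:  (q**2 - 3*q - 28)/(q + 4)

q - 7

Factor: q**2 - 3*q - 28 = (q - 7)*(q + 4)
Cancel the common factor (q + 4).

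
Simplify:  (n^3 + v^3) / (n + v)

n^2 - n*v + v^2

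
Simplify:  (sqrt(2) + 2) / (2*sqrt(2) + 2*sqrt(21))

Multiply numerator and denominator by -2*sqrt(21) + 2*sqrt(2).
Denominator becomes -76; numerator becomes -4*sqrt(21) - 2*sqrt(42) + 4 + 4*sqrt(2).

(-2*sqrt(2) - 2 + sqrt(42) + 2*sqrt(21))/38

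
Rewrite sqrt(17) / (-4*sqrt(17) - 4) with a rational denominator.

(-17 + sqrt(17))/64

Multiply numerator and denominator by -4 + 4*sqrt(17).
Denominator becomes -256; numerator becomes -4*sqrt(17) + 68.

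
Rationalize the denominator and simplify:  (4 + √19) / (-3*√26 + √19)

Multiply numerator and denominator by √19 + 3*√26.
Denominator becomes -215; numerator becomes 4*√19 + 19 + 12*√26 + 3*√494.

(-3*√494 - 12*√26 - 19 - 4*√19)/215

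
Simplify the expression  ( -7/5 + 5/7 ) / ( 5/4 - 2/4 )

-32/35

Numerator: -7/5 + 5/7 = -24/35
Denominator: 5/4 - 2/4 = 3/4
Divide: (-24/35) · (4/3) = -32/35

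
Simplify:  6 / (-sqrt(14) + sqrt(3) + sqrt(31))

Group as (sqrt(3) + sqrt(31)) - sqrt(14); multiply by (sqrt(3) + sqrt(31)) + sqrt(14), then rationalise the remaining surd.

(-63*sqrt(3) - 3*sqrt(1302) + 30*sqrt(14) + 21*sqrt(31))/7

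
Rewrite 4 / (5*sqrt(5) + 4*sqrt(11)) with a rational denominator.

Multiply numerator and denominator by -5*sqrt(5) + 4*sqrt(11).
Denominator becomes 51; numerator becomes -20*sqrt(5) + 16*sqrt(11).

(-20*sqrt(5) + 16*sqrt(11))/51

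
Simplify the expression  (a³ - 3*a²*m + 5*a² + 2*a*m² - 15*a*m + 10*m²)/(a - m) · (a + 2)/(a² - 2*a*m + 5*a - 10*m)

a + 2

Factor: a³ - 3*a²*m + 5*a² + 2*a*m² - 15*a*m + 10*m² = (a - 2*m)·(a + 5)·(a - m);  a² - 2*a*m + 5*a - 10*m = (a + 5)·(a - 2*m)
Cancel the common factors (a - m), (a + 5), (a - 2*m).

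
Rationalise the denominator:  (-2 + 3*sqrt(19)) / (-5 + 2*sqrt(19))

(11*sqrt(19) + 104)/51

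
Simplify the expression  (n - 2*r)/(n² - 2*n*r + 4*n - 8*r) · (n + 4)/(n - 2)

Factor: n² - 2*n*r + 4*n - 8*r = (n - 2*r)·(n + 4)
Cancel the common factors (n - 2*r), (n + 4).

1/(n - 2)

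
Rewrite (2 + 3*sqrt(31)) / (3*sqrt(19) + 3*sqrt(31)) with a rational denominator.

Multiply numerator and denominator by -3*sqrt(19) + 3*sqrt(31).
Denominator becomes 108; numerator becomes -9*sqrt(589) - 6*sqrt(19) + 6*sqrt(31) + 279.

(-3*sqrt(589) - 2*sqrt(19) + 2*sqrt(31) + 93)/36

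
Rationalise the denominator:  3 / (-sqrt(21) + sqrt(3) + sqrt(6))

(-2*sqrt(21) - 3*sqrt(6) - 4*sqrt(3) - sqrt(42))/4

Group as (sqrt(3) + sqrt(6)) - sqrt(21); multiply by (sqrt(3) + sqrt(6)) + sqrt(21), then rationalise the remaining surd.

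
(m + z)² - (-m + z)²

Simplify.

Only the odd-power cross terms survive.

4*m*z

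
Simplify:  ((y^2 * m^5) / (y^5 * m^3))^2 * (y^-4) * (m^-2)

m^2/y^10

Inside the bracket: (y^-3) * m^2
Raise to the power 2: (y^-6) * m^4
Multiply by (y^-4) * (m^-2): add exponents.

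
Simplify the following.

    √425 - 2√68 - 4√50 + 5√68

-20*√2 + 11*√17

√425 = 5*√17; 2√68 = 4*√17; 4√50 = 20*√2; 5√68 = 10*√17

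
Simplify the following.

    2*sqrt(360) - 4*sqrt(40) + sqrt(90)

2*sqrt(360) = 12*sqrt(10); 4*sqrt(40) = 8*sqrt(10); sqrt(90) = 3*sqrt(10)
Combine: (12 - 8 + 3)·sqrt(10) = 7*sqrt(10)

7*sqrt(10)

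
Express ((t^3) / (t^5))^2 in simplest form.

t^(-4)

Inside the bracket: (t^-2)
Raise to the power 2: (t^-4)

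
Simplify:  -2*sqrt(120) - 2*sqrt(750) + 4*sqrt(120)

2*sqrt(120) = 4*sqrt(30); 2*sqrt(750) = 10*sqrt(30); 4*sqrt(120) = 8*sqrt(30)
Combine: (-4 - 10 + 8)·sqrt(30) = -6*sqrt(30)

-6*sqrt(30)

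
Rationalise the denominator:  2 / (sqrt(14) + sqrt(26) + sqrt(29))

Group as (sqrt(14) + sqrt(29)) + sqrt(26); multiply by (sqrt(14) + sqrt(29)) - sqrt(26), then rationalise the remaining surd.

(-8*sqrt(2639) + 22*sqrt(29) + 34*sqrt(26) + 82*sqrt(14))/1335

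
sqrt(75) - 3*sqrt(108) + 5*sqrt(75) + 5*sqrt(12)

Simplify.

22*sqrt(3)

sqrt(75) = 5*sqrt(3); 3*sqrt(108) = 18*sqrt(3); 5*sqrt(75) = 25*sqrt(3); 5*sqrt(12) = 10*sqrt(3)
Combine: (5 - 18 + 25 + 10)·sqrt(3) = 22*sqrt(3)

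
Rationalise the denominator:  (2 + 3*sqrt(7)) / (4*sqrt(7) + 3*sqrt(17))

(-84 - 8*sqrt(7) + 6*sqrt(17) + 9*sqrt(119))/41

Multiply numerator and denominator by -3*sqrt(17) + 4*sqrt(7).
Denominator becomes -41; numerator becomes -9*sqrt(119) - 6*sqrt(17) + 8*sqrt(7) + 84.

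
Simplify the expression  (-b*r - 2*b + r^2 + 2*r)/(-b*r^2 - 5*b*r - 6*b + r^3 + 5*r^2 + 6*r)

1/(r + 3)

Factor: -b*r - 2*b + r^2 + 2*r = (-b + r)*(r + 2);  -b*r^2 - 5*b*r - 6*b + r^3 + 5*r^2 + 6*r = (r + 3)*(r + 2)*(-b + r)
Cancel the common factors (-b + r), (r + 2).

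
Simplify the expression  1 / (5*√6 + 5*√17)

(-√6 + √17)/55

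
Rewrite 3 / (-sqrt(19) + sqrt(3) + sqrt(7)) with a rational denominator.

9*sqrt(19) + 15*sqrt(7) + 23*sqrt(3) + 2*sqrt(399)

Group as (sqrt(3) + sqrt(7)) - sqrt(19); multiply by (sqrt(3) + sqrt(7)) + sqrt(19), then rationalise the remaining surd.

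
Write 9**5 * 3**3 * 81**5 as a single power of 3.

9**5 = 3**10; 3**3 = 3**3; 81**5 = 3**20
Combine exponents: 3**33

3**33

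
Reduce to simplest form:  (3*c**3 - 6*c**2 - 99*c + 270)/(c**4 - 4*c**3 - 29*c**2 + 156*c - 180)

3/(c - 2)

Factor: 3*c**3 - 6*c**2 - 99*c + 270 = 3*(c + 6)*(c - 5)*(c - 3);  c**4 - 4*c**3 - 29*c**2 + 156*c - 180 = (c - 2)*(c + 6)*(c - 5)*(c - 3)
Cancel the common factors (c + 6), (c - 3), (c - 5).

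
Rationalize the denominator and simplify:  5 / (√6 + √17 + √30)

(-60*√85 - 35*√30 + 95*√17 + 205*√6)/359

Group as (√6 + √17) + √30; multiply by (√6 + √17) - √30, then rationalise the remaining surd.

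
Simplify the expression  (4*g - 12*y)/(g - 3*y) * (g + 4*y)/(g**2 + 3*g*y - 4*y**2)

Factor: 4*g - 12*y = 4*(g - 3*y);  g**2 + 3*g*y - 4*y**2 = (g + 4*y)*(g - y)
Cancel the common factors (g - 3*y), (g + 4*y).

-4/(-g + y)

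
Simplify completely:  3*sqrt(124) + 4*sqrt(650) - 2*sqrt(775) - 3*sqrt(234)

-4*sqrt(31) + 11*sqrt(26)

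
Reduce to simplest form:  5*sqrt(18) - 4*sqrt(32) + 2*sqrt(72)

11*sqrt(2)

5*sqrt(18) = 15*sqrt(2); 4*sqrt(32) = 16*sqrt(2); 2*sqrt(72) = 12*sqrt(2)
Combine: (15 - 16 + 12)·sqrt(2) = 11*sqrt(2)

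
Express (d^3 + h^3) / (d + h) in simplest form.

d^2 - d*h + h^2

Apply the sum-of-cubes factorisation and cancel (d + h).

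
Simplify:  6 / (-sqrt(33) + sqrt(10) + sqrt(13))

(5*sqrt(33) + 15*sqrt(13) + 18*sqrt(10) + sqrt(4290))/35

Group as (sqrt(10) + sqrt(13)) - sqrt(33); multiply by (sqrt(10) + sqrt(13)) + sqrt(33), then rationalise the remaining surd.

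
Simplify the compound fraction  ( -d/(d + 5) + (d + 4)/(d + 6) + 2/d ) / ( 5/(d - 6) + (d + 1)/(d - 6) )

Numerator: -d/(d + 5) + (d + 4)/(d + 6) + 2/d = (5*d² + 42*d + 60)/(d³ + 11*d² + 30*d)
Denominator: 5/(d - 6) + (d + 1)/(d - 6) = (d + 6)/(d - 6)
Divide: ((5*d² + 42*d + 60)/(d³ + 11*d² + 30*d)) · ((d - 6)/(d + 6)) = (5*d³ + 12*d² - 192*d - 360)/(d⁴ + 17*d³ + 96*d² + 180*d)

(5*d³ + 12*d² - 192*d - 360)/(d⁴ + 17*d³ + 96*d² + 180*d)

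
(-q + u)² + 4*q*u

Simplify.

(q + u)²

Expand the square and combine the 4*q*u term.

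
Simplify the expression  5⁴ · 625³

5⁴ = 5^4; 625³ = 5^12
Combine exponents: 5^16

5^16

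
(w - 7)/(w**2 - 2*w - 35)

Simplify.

Factor: w**2 - 2*w - 35 = (w + 5)*(w - 7)
Cancel the common factor (w - 7).

1/(w + 5)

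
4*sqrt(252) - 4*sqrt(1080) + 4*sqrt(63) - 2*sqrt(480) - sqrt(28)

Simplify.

-32*sqrt(30) + 34*sqrt(7)

4*sqrt(252) = 24*sqrt(7); 4*sqrt(1080) = 24*sqrt(30); 4*sqrt(63) = 12*sqrt(7); 2*sqrt(480) = 8*sqrt(30); sqrt(28) = 2*sqrt(7)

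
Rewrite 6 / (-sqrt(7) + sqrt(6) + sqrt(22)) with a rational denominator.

(-42*sqrt(7) - 18*sqrt(22) + 46*sqrt(6) + 8*sqrt(231))/29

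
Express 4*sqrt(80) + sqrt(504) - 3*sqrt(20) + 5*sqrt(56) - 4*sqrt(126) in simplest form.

4*sqrt(14) + 10*sqrt(5)

4*sqrt(80) = 16*sqrt(5); sqrt(504) = 6*sqrt(14); 3*sqrt(20) = 6*sqrt(5); 5*sqrt(56) = 10*sqrt(14); 4*sqrt(126) = 12*sqrt(14)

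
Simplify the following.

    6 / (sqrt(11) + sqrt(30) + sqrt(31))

(-3*sqrt(10230) + 15*sqrt(31) + 18*sqrt(30) + 75*sqrt(11))/305

Group as (sqrt(11) + sqrt(31)) + sqrt(30); multiply by (sqrt(11) + sqrt(31)) - sqrt(30), then rationalise the remaining surd.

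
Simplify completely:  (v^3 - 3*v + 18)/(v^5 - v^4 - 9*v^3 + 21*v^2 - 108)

Factor: v^3 - 3*v + 18 = (v + 3)*(v^2 - 3*v + 6);  v^5 - v^4 - 9*v^3 + 21*v^2 - 108 = (v^2 - 3*v + 6)*(v + 2)*(v - 3)*(v + 3)
Cancel the common factors (v^2 - 3*v + 6), (v + 3).

1/(v^2 - v - 6)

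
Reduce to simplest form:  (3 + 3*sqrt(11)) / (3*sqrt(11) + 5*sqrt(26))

(-99 - 9*sqrt(11) + 15*sqrt(26) + 15*sqrt(286))/551

Multiply numerator and denominator by -5*sqrt(26) + 3*sqrt(11).
Denominator becomes -551; numerator becomes -15*sqrt(286) - 15*sqrt(26) + 9*sqrt(11) + 99.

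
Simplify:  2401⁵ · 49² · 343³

7^33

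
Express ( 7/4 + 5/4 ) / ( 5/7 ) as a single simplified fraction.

Numerator: 7/4 + 5/4 = 3
Denominator: 5/7 = 5/7
Divide: (3) · (7/5) = 21/5

21/5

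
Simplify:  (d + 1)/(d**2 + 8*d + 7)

1/(d + 7)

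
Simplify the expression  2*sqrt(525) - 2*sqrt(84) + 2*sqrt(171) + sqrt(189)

2*sqrt(525) = 10*sqrt(21); 2*sqrt(84) = 4*sqrt(21); 2*sqrt(171) = 6*sqrt(19); sqrt(189) = 3*sqrt(21)

6*sqrt(19) + 9*sqrt(21)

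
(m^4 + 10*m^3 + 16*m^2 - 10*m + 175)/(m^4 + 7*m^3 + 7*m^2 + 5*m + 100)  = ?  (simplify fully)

(m + 7)/(m + 4)

Factor: m^4 + 10*m^3 + 16*m^2 - 10*m + 175 = (m + 5)*(m^2 - 2*m + 5)*(m + 7);  m^4 + 7*m^3 + 7*m^2 + 5*m + 100 = (m^2 - 2*m + 5)*(m + 5)*(m + 4)
Cancel the common factors (m^2 - 2*m + 5), (m + 5).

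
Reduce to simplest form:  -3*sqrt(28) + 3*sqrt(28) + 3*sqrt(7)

3*sqrt(28) = 6*sqrt(7); 3*sqrt(28) = 6*sqrt(7); 3*sqrt(7) = 3*sqrt(7)
Combine: (-6 + 6 + 3)·sqrt(7) = 3*sqrt(7)

3*sqrt(7)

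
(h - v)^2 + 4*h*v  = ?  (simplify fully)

(h + v)^2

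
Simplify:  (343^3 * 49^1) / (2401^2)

343^3 = 7^9; 49^1 = 7^2; 2401^2 = 7^8
Combine exponents: 7^3

7^3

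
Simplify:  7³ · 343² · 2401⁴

7^25

7³ = 7^3; 343² = 7^6; 2401⁴ = 7^16
Combine exponents: 7^25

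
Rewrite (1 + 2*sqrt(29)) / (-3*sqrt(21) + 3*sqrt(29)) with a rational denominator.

Multiply numerator and denominator by 3*sqrt(21) + 3*sqrt(29).
Denominator becomes 72; numerator becomes 3*sqrt(21) + 3*sqrt(29) + 6*sqrt(609) + 174.

(sqrt(21) + sqrt(29) + 2*sqrt(609) + 58)/24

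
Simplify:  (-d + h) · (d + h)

Pair the conjugate factors: (h+d)(h-d) = -d² + h².

-d² + h²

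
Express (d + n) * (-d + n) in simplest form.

Telescope via difference of squares: (n+d)(n-d) = -d^2 + n^2.

-d^2 + n^2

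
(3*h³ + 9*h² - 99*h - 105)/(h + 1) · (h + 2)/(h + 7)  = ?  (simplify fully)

3*h² - 9*h - 30

Factor: 3*h³ + 9*h² - 99*h - 105 = 3·(h + 1)·(h - 5)·(h + 7)
Cancel the common factors (h + 1), (h + 7).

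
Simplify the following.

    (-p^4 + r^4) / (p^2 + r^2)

-p^2 + r^2

-p^4 + r^4 factors as -(p - r)*(p + r)*(p^2 + r^2).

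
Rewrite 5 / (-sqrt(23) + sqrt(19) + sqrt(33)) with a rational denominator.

(-145*sqrt(23) + 45*sqrt(33) + 185*sqrt(19) + 10*sqrt(14421))/1667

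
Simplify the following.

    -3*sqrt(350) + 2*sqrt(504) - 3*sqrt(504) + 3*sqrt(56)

-15*sqrt(14)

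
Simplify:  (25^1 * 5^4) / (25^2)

25^1 = 5^2; 5^4 = 5^4; 25^2 = 5^4
Combine exponents: 5^2

5^2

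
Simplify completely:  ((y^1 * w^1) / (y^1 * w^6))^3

Inside the bracket: (w^-5)
Raise to the power 3: (w^-15)

w^(-15)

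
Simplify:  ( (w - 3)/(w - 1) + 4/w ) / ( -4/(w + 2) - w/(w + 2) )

Numerator: (w - 3)/(w - 1) + 4/w = (w² + w - 4)/(w² - w)
Denominator: -4/(w + 2) - w/(w + 2) = (-w - 4)/(w + 2)
Divide: ((w² + w - 4)/(w² - w)) · ((w + 2)/(-w - 4)) = (-w³ - 3*w² + 2*w + 8)/(w³ + 3*w² - 4*w)

(-w³ - 3*w² + 2*w + 8)/(w³ + 3*w² - 4*w)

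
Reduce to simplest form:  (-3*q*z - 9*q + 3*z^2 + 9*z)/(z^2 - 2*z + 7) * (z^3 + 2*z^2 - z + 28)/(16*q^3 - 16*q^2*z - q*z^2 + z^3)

(3*z^2 + 21*z + 36)/(-16*q^2 + z^2)

Factor: -3*q*z - 9*q + 3*z^2 + 9*z = 3*(z + 3)*(-q + z);  z^3 + 2*z^2 - z + 28 = (z + 4)*(z^2 - 2*z + 7);  16*q^3 - 16*q^2*z - q*z^2 + z^3 = (-q + z)*(4*q + z)*(-4*q + z)
Cancel the common factors (z^2 - 2*z + 7), (-q + z).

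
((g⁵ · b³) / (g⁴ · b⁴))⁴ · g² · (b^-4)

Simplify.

Inside the bracket: g¹ · (b^-1)
Raise to the power 4: g⁴ · (b^-4)
Multiply by g² · (b^-4): add exponents.

g⁶/b⁸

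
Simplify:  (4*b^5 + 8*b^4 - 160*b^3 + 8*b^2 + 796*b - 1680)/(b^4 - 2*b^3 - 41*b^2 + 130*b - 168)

(4*b^2 - 8*b - 60)/(b - 6)

Factor: 4*b^5 + 8*b^4 - 160*b^3 + 8*b^2 + 796*b - 1680 = 4*(b + 7)*(b^2 - 3*b + 4)*(b - 5)*(b + 3);  b^4 - 2*b^3 - 41*b^2 + 130*b - 168 = (b^2 - 3*b + 4)*(b - 6)*(b + 7)
Cancel the common factors (b^2 - 3*b + 4), (b + 7).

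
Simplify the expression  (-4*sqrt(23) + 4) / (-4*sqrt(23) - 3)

(-28*sqrt(23) + 380)/359

Multiply numerator and denominator by -3 + 4*sqrt(23).
Denominator becomes -359; numerator becomes -380 + 28*sqrt(23).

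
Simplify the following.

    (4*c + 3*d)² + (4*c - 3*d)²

32*c² + 18*d²

Binomially expand both and collect terms in (4*c), (3*d).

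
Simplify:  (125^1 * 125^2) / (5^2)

125^1 = 5^3; 125^2 = 5^6; 5^2 = 5^2
Combine exponents: 5^7

5^7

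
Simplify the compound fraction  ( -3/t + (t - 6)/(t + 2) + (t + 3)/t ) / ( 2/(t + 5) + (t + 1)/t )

(2*t^3 + 6*t^2 - 20*t)/(t^3 + 10*t^2 + 21*t + 10)

Numerator: -3/t + (t - 6)/(t + 2) + (t + 3)/t = (2*t - 4)/(t + 2)
Denominator: 2/(t + 5) + (t + 1)/t = (t^2 + 8*t + 5)/(t^2 + 5*t)
Divide: ((2*t - 4)/(t + 2)) · ((t^2 + 5*t)/(t^2 + 8*t + 5)) = (2*t^3 + 6*t^2 - 20*t)/(t^3 + 10*t^2 + 21*t + 10)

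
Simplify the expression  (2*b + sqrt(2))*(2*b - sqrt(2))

4*b^2 - 2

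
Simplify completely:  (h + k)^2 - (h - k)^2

4*h*k

Binomially expand both and collect terms in h, k.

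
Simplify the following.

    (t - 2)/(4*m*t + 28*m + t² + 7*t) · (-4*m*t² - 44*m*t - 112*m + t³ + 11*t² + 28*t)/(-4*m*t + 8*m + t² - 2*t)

(t + 4)/(4*m + t)

Factor: 4*m*t + 28*m + t² + 7*t = (t + 7)·(4*m + t);  -4*m*t² - 44*m*t - 112*m + t³ + 11*t² + 28*t = (-4*m + t)·(t + 4)·(t + 7);  -4*m*t + 8*m + t² - 2*t = (-4*m + t)·(t - 2)
Cancel the common factors (t - 2), (t + 7), (-4*m + t).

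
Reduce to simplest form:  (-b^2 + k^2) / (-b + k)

-b^2 + k^2 factors as -(b - k)*(b + k).

b + k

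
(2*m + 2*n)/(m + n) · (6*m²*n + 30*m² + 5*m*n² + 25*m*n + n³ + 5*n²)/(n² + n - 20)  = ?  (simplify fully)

Factor: 2*m + 2*n = 2·(m + n);  6*m²*n + 30*m² + 5*m*n² + 25*m*n + n³ + 5*n² = (3*m + n)·(n + 5)·(2*m + n);  n² + n - 20 = (n - 4)·(n + 5)
Cancel the common factors (m + n), (n + 5).

(12*m² + 10*m*n + 2*n²)/(n - 4)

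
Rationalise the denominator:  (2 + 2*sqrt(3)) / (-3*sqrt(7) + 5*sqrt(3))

(3*sqrt(7) + 5*sqrt(3) + 3*sqrt(21) + 15)/6

Multiply numerator and denominator by 3*sqrt(7) + 5*sqrt(3).
Denominator becomes 12; numerator becomes 6*sqrt(7) + 10*sqrt(3) + 6*sqrt(21) + 30.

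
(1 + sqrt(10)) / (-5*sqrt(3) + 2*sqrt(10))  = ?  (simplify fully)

(-5*sqrt(30) - 20 - 5*sqrt(3) - 2*sqrt(10))/35

Multiply numerator and denominator by 2*sqrt(10) + 5*sqrt(3).
Denominator becomes -35; numerator becomes 2*sqrt(10) + 5*sqrt(3) + 20 + 5*sqrt(30).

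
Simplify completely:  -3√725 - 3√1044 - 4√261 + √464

-41*√29

3√725 = 15*√29; 3√1044 = 18*√29; 4√261 = 12*√29; √464 = 4*√29
Combine: (-15 - 18 - 12 + 4)·√29 = -41*√29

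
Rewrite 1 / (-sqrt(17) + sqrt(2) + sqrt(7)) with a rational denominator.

(-4*sqrt(17) - 6*sqrt(7) - 11*sqrt(2) - sqrt(238))/4

Group as (sqrt(2) + sqrt(7)) - sqrt(17); multiply by (sqrt(2) + sqrt(7)) + sqrt(17), then rationalise the remaining surd.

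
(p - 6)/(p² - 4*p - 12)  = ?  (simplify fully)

1/(p + 2)

Factor: p² - 4*p - 12 = (p - 6)·(p + 2)
Cancel the common factor (p - 6).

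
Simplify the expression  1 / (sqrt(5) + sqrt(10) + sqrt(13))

(-5*sqrt(26) + sqrt(13) + 4*sqrt(10) + 9*sqrt(5))/98

Group as (sqrt(5) + sqrt(10)) + sqrt(13); multiply by (sqrt(5) + sqrt(10)) - sqrt(13), then rationalise the remaining surd.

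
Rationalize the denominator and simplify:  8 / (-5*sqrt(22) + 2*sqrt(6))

Multiply numerator and denominator by 2*sqrt(6) + 5*sqrt(22).
Denominator becomes -526; numerator becomes 16*sqrt(6) + 40*sqrt(22).

(-20*sqrt(22) - 8*sqrt(6))/263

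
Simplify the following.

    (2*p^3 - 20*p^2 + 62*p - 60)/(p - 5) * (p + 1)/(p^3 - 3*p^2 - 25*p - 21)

Factor: 2*p^3 - 20*p^2 + 62*p - 60 = 2*(p - 3)*(p - 5)*(p - 2);  p^3 - 3*p^2 - 25*p - 21 = (p - 7)*(p + 3)*(p + 1)
Cancel the common factors (p - 5), (p + 1).

(2*p^2 - 10*p + 12)/(p^2 - 4*p - 21)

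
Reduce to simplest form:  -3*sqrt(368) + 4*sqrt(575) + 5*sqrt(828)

38*sqrt(23)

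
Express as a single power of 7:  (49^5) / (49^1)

49^5 = 7^10; 49^1 = 7^2
Combine exponents: 7^8

7^8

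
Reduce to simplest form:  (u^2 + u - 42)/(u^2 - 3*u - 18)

Factor: u^2 + u - 42 = (u - 6)*(u + 7);  u^2 - 3*u - 18 = (u + 3)*(u - 6)
Cancel the common factor (u - 6).

(u + 7)/(u + 3)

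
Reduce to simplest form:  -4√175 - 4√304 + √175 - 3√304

-28*√19 - 15*√7

4√175 = 20*√7; 4√304 = 16*√19; √175 = 5*√7; 3√304 = 12*√19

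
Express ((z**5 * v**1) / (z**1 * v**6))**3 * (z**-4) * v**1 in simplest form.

Inside the bracket: z**4 * (v**-5)
Raise to the power 3: z**12 * (v**-15)
Multiply by (z**-4) * v**1: add exponents.

z**8/v**14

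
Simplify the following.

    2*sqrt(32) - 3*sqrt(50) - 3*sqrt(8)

-13*sqrt(2)

2*sqrt(32) = 8*sqrt(2); 3*sqrt(50) = 15*sqrt(2); 3*sqrt(8) = 6*sqrt(2)
Combine: (8 - 15 - 6)·sqrt(2) = -13*sqrt(2)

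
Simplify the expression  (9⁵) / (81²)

9⁵ = 3^10; 81² = 3^8
Combine exponents: 3^2

3^2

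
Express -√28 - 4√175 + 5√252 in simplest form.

8*√7

√28 = 2*√7; 4√175 = 20*√7; 5√252 = 30*√7
Combine: (-2 - 20 + 30)·√7 = 8*√7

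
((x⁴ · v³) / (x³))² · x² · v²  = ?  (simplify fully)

Inside the bracket: x¹ · v³
Raise to the power 2: x² · v⁶
Multiply by x² · v²: add exponents.

v⁸*x⁴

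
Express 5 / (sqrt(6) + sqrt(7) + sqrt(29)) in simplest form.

(-70*sqrt(7) - 75*sqrt(6) + 5*sqrt(1218) + 40*sqrt(29))/44

Group as (sqrt(6) + sqrt(7)) + sqrt(29); multiply by (sqrt(6) + sqrt(7)) - sqrt(29), then rationalise the remaining surd.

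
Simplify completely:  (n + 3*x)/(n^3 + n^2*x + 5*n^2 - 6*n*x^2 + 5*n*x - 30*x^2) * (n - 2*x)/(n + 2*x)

1/(n^2 + 2*n*x + 5*n + 10*x)

Factor: n^3 + n^2*x + 5*n^2 - 6*n*x^2 + 5*n*x - 30*x^2 = (n - 2*x)*(n + 3*x)*(n + 5)
Cancel the common factors (n + 3*x), (n - 2*x).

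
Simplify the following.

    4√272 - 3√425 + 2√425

4√272 = 16*√17; 3√425 = 15*√17; 2√425 = 10*√17
Combine: (16 - 15 + 10)·√17 = 11*√17

11*√17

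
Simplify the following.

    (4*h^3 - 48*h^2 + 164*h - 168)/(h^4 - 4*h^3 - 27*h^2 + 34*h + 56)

Factor: 4*h^3 - 48*h^2 + 164*h - 168 = 4*(h - 2)*(h - 3)*(h - 7);  h^4 - 4*h^3 - 27*h^2 + 34*h + 56 = (h - 7)*(h - 2)*(h + 1)*(h + 4)
Cancel the common factors (h - 2), (h - 7).

(4*h - 12)/(h^2 + 5*h + 4)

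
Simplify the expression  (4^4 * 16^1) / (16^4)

4^4 = 2^8; 16^1 = 2^4; 16^4 = 2^16
Combine exponents: 2^(-4)

2^(-4)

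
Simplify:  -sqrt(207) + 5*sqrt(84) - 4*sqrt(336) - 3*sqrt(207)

-12*sqrt(23) - 6*sqrt(21)

sqrt(207) = 3*sqrt(23); 5*sqrt(84) = 10*sqrt(21); 4*sqrt(336) = 16*sqrt(21); 3*sqrt(207) = 9*sqrt(23)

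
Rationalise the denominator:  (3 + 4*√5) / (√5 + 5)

Multiply numerator and denominator by -√5 + 5.
Denominator becomes 20; numerator becomes -5 + 17*√5.

(-5 + 17*√5)/20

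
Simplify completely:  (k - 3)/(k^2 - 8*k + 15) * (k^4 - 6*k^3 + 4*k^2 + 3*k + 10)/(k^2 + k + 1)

Factor: k^2 - 8*k + 15 = (k - 3)*(k - 5);  k^4 - 6*k^3 + 4*k^2 + 3*k + 10 = (k - 5)*(k^2 + k + 1)*(k - 2)
Cancel the common factors (k^2 + k + 1), (k - 5), (k - 3).

k - 2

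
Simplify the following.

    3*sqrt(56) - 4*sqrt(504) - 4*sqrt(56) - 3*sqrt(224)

-38*sqrt(14)

3*sqrt(56) = 6*sqrt(14); 4*sqrt(504) = 24*sqrt(14); 4*sqrt(56) = 8*sqrt(14); 3*sqrt(224) = 12*sqrt(14)
Combine: (6 - 24 - 8 - 12)·sqrt(14) = -38*sqrt(14)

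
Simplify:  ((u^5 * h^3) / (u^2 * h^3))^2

Inside the bracket: u^3
Raise to the power 2: u^6

u^6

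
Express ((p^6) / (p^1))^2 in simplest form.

Inside the bracket: p^5
Raise to the power 2: p^10

p^10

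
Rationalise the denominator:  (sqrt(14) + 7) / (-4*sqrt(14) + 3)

Multiply numerator and denominator by 3 + 4*sqrt(14).
Denominator becomes -215; numerator becomes 77 + 31*sqrt(14).

(-31*sqrt(14) - 77)/215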